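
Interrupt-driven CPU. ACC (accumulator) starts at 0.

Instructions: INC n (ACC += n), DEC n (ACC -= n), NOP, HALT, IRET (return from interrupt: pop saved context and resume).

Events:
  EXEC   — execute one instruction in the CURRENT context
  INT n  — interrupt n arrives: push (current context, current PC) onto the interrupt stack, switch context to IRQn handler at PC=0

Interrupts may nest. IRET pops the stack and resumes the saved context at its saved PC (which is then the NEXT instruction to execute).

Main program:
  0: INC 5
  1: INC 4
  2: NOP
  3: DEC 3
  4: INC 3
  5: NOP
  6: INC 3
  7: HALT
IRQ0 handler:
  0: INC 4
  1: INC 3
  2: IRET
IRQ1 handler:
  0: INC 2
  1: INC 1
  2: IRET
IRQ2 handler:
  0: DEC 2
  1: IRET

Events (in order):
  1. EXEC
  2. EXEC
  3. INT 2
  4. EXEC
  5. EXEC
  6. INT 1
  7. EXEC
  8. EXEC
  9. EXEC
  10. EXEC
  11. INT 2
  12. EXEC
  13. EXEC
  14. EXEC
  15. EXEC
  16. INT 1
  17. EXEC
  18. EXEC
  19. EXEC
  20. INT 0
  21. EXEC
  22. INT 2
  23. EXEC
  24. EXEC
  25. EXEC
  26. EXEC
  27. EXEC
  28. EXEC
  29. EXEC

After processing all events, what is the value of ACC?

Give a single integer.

Event 1 (EXEC): [MAIN] PC=0: INC 5 -> ACC=5
Event 2 (EXEC): [MAIN] PC=1: INC 4 -> ACC=9
Event 3 (INT 2): INT 2 arrives: push (MAIN, PC=2), enter IRQ2 at PC=0 (depth now 1)
Event 4 (EXEC): [IRQ2] PC=0: DEC 2 -> ACC=7
Event 5 (EXEC): [IRQ2] PC=1: IRET -> resume MAIN at PC=2 (depth now 0)
Event 6 (INT 1): INT 1 arrives: push (MAIN, PC=2), enter IRQ1 at PC=0 (depth now 1)
Event 7 (EXEC): [IRQ1] PC=0: INC 2 -> ACC=9
Event 8 (EXEC): [IRQ1] PC=1: INC 1 -> ACC=10
Event 9 (EXEC): [IRQ1] PC=2: IRET -> resume MAIN at PC=2 (depth now 0)
Event 10 (EXEC): [MAIN] PC=2: NOP
Event 11 (INT 2): INT 2 arrives: push (MAIN, PC=3), enter IRQ2 at PC=0 (depth now 1)
Event 12 (EXEC): [IRQ2] PC=0: DEC 2 -> ACC=8
Event 13 (EXEC): [IRQ2] PC=1: IRET -> resume MAIN at PC=3 (depth now 0)
Event 14 (EXEC): [MAIN] PC=3: DEC 3 -> ACC=5
Event 15 (EXEC): [MAIN] PC=4: INC 3 -> ACC=8
Event 16 (INT 1): INT 1 arrives: push (MAIN, PC=5), enter IRQ1 at PC=0 (depth now 1)
Event 17 (EXEC): [IRQ1] PC=0: INC 2 -> ACC=10
Event 18 (EXEC): [IRQ1] PC=1: INC 1 -> ACC=11
Event 19 (EXEC): [IRQ1] PC=2: IRET -> resume MAIN at PC=5 (depth now 0)
Event 20 (INT 0): INT 0 arrives: push (MAIN, PC=5), enter IRQ0 at PC=0 (depth now 1)
Event 21 (EXEC): [IRQ0] PC=0: INC 4 -> ACC=15
Event 22 (INT 2): INT 2 arrives: push (IRQ0, PC=1), enter IRQ2 at PC=0 (depth now 2)
Event 23 (EXEC): [IRQ2] PC=0: DEC 2 -> ACC=13
Event 24 (EXEC): [IRQ2] PC=1: IRET -> resume IRQ0 at PC=1 (depth now 1)
Event 25 (EXEC): [IRQ0] PC=1: INC 3 -> ACC=16
Event 26 (EXEC): [IRQ0] PC=2: IRET -> resume MAIN at PC=5 (depth now 0)
Event 27 (EXEC): [MAIN] PC=5: NOP
Event 28 (EXEC): [MAIN] PC=6: INC 3 -> ACC=19
Event 29 (EXEC): [MAIN] PC=7: HALT

Answer: 19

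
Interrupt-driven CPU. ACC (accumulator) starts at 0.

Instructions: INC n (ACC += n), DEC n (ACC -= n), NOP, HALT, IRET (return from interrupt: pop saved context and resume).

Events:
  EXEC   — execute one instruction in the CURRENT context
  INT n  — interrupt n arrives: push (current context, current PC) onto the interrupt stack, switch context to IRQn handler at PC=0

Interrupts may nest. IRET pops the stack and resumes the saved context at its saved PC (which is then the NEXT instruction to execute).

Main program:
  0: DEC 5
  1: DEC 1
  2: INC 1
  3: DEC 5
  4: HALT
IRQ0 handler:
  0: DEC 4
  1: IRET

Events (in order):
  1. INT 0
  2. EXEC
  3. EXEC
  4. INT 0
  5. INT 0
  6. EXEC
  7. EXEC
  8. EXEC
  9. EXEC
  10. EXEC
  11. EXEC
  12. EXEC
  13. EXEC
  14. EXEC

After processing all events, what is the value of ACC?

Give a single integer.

Answer: -22

Derivation:
Event 1 (INT 0): INT 0 arrives: push (MAIN, PC=0), enter IRQ0 at PC=0 (depth now 1)
Event 2 (EXEC): [IRQ0] PC=0: DEC 4 -> ACC=-4
Event 3 (EXEC): [IRQ0] PC=1: IRET -> resume MAIN at PC=0 (depth now 0)
Event 4 (INT 0): INT 0 arrives: push (MAIN, PC=0), enter IRQ0 at PC=0 (depth now 1)
Event 5 (INT 0): INT 0 arrives: push (IRQ0, PC=0), enter IRQ0 at PC=0 (depth now 2)
Event 6 (EXEC): [IRQ0] PC=0: DEC 4 -> ACC=-8
Event 7 (EXEC): [IRQ0] PC=1: IRET -> resume IRQ0 at PC=0 (depth now 1)
Event 8 (EXEC): [IRQ0] PC=0: DEC 4 -> ACC=-12
Event 9 (EXEC): [IRQ0] PC=1: IRET -> resume MAIN at PC=0 (depth now 0)
Event 10 (EXEC): [MAIN] PC=0: DEC 5 -> ACC=-17
Event 11 (EXEC): [MAIN] PC=1: DEC 1 -> ACC=-18
Event 12 (EXEC): [MAIN] PC=2: INC 1 -> ACC=-17
Event 13 (EXEC): [MAIN] PC=3: DEC 5 -> ACC=-22
Event 14 (EXEC): [MAIN] PC=4: HALT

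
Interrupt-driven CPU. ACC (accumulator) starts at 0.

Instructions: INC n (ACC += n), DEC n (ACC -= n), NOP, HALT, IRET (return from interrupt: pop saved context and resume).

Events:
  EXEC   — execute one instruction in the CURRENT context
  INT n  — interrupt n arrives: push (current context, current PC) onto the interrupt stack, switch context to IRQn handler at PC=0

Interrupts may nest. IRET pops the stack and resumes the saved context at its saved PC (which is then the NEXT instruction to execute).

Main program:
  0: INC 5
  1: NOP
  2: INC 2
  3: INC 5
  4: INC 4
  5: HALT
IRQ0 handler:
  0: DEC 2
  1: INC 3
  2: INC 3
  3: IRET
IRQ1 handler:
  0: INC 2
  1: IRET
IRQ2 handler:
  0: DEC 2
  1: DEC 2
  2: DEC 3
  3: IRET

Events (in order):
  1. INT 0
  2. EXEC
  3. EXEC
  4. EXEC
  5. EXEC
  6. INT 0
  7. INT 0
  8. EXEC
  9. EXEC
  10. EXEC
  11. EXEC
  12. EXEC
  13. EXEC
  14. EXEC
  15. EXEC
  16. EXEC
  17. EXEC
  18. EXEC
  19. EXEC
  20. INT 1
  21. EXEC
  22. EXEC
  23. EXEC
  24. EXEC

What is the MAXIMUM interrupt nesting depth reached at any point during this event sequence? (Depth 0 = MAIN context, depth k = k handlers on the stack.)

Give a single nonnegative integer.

Event 1 (INT 0): INT 0 arrives: push (MAIN, PC=0), enter IRQ0 at PC=0 (depth now 1) [depth=1]
Event 2 (EXEC): [IRQ0] PC=0: DEC 2 -> ACC=-2 [depth=1]
Event 3 (EXEC): [IRQ0] PC=1: INC 3 -> ACC=1 [depth=1]
Event 4 (EXEC): [IRQ0] PC=2: INC 3 -> ACC=4 [depth=1]
Event 5 (EXEC): [IRQ0] PC=3: IRET -> resume MAIN at PC=0 (depth now 0) [depth=0]
Event 6 (INT 0): INT 0 arrives: push (MAIN, PC=0), enter IRQ0 at PC=0 (depth now 1) [depth=1]
Event 7 (INT 0): INT 0 arrives: push (IRQ0, PC=0), enter IRQ0 at PC=0 (depth now 2) [depth=2]
Event 8 (EXEC): [IRQ0] PC=0: DEC 2 -> ACC=2 [depth=2]
Event 9 (EXEC): [IRQ0] PC=1: INC 3 -> ACC=5 [depth=2]
Event 10 (EXEC): [IRQ0] PC=2: INC 3 -> ACC=8 [depth=2]
Event 11 (EXEC): [IRQ0] PC=3: IRET -> resume IRQ0 at PC=0 (depth now 1) [depth=1]
Event 12 (EXEC): [IRQ0] PC=0: DEC 2 -> ACC=6 [depth=1]
Event 13 (EXEC): [IRQ0] PC=1: INC 3 -> ACC=9 [depth=1]
Event 14 (EXEC): [IRQ0] PC=2: INC 3 -> ACC=12 [depth=1]
Event 15 (EXEC): [IRQ0] PC=3: IRET -> resume MAIN at PC=0 (depth now 0) [depth=0]
Event 16 (EXEC): [MAIN] PC=0: INC 5 -> ACC=17 [depth=0]
Event 17 (EXEC): [MAIN] PC=1: NOP [depth=0]
Event 18 (EXEC): [MAIN] PC=2: INC 2 -> ACC=19 [depth=0]
Event 19 (EXEC): [MAIN] PC=3: INC 5 -> ACC=24 [depth=0]
Event 20 (INT 1): INT 1 arrives: push (MAIN, PC=4), enter IRQ1 at PC=0 (depth now 1) [depth=1]
Event 21 (EXEC): [IRQ1] PC=0: INC 2 -> ACC=26 [depth=1]
Event 22 (EXEC): [IRQ1] PC=1: IRET -> resume MAIN at PC=4 (depth now 0) [depth=0]
Event 23 (EXEC): [MAIN] PC=4: INC 4 -> ACC=30 [depth=0]
Event 24 (EXEC): [MAIN] PC=5: HALT [depth=0]
Max depth observed: 2

Answer: 2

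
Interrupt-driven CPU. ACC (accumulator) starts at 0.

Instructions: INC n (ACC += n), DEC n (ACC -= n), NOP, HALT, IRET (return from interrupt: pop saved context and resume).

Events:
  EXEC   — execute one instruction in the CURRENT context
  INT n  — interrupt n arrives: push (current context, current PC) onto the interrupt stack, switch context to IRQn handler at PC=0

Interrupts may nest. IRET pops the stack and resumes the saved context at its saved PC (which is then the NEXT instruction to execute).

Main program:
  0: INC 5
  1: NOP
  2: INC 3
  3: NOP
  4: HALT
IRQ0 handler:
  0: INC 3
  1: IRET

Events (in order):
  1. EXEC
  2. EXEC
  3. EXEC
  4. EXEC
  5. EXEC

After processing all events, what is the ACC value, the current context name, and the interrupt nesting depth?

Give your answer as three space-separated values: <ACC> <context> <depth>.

Answer: 8 MAIN 0

Derivation:
Event 1 (EXEC): [MAIN] PC=0: INC 5 -> ACC=5
Event 2 (EXEC): [MAIN] PC=1: NOP
Event 3 (EXEC): [MAIN] PC=2: INC 3 -> ACC=8
Event 4 (EXEC): [MAIN] PC=3: NOP
Event 5 (EXEC): [MAIN] PC=4: HALT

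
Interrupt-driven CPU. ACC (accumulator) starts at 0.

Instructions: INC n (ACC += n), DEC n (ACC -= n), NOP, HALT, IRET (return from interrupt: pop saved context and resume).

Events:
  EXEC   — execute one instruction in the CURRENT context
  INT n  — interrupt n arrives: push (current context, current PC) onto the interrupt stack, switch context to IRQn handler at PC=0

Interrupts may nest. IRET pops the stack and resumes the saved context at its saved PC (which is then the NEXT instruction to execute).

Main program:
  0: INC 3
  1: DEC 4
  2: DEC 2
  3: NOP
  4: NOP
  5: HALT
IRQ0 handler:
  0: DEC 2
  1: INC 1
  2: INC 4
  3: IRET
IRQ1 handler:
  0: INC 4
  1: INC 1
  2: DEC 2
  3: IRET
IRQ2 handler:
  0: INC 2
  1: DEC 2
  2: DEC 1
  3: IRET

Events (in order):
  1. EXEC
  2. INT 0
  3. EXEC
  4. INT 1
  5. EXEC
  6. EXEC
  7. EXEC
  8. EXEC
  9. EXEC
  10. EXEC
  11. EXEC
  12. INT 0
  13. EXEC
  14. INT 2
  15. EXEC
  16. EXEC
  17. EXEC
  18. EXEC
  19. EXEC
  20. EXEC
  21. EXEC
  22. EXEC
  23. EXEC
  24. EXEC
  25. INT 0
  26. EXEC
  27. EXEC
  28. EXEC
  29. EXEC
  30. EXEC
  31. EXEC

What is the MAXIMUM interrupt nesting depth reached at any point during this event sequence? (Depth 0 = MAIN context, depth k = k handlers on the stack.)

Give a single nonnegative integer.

Event 1 (EXEC): [MAIN] PC=0: INC 3 -> ACC=3 [depth=0]
Event 2 (INT 0): INT 0 arrives: push (MAIN, PC=1), enter IRQ0 at PC=0 (depth now 1) [depth=1]
Event 3 (EXEC): [IRQ0] PC=0: DEC 2 -> ACC=1 [depth=1]
Event 4 (INT 1): INT 1 arrives: push (IRQ0, PC=1), enter IRQ1 at PC=0 (depth now 2) [depth=2]
Event 5 (EXEC): [IRQ1] PC=0: INC 4 -> ACC=5 [depth=2]
Event 6 (EXEC): [IRQ1] PC=1: INC 1 -> ACC=6 [depth=2]
Event 7 (EXEC): [IRQ1] PC=2: DEC 2 -> ACC=4 [depth=2]
Event 8 (EXEC): [IRQ1] PC=3: IRET -> resume IRQ0 at PC=1 (depth now 1) [depth=1]
Event 9 (EXEC): [IRQ0] PC=1: INC 1 -> ACC=5 [depth=1]
Event 10 (EXEC): [IRQ0] PC=2: INC 4 -> ACC=9 [depth=1]
Event 11 (EXEC): [IRQ0] PC=3: IRET -> resume MAIN at PC=1 (depth now 0) [depth=0]
Event 12 (INT 0): INT 0 arrives: push (MAIN, PC=1), enter IRQ0 at PC=0 (depth now 1) [depth=1]
Event 13 (EXEC): [IRQ0] PC=0: DEC 2 -> ACC=7 [depth=1]
Event 14 (INT 2): INT 2 arrives: push (IRQ0, PC=1), enter IRQ2 at PC=0 (depth now 2) [depth=2]
Event 15 (EXEC): [IRQ2] PC=0: INC 2 -> ACC=9 [depth=2]
Event 16 (EXEC): [IRQ2] PC=1: DEC 2 -> ACC=7 [depth=2]
Event 17 (EXEC): [IRQ2] PC=2: DEC 1 -> ACC=6 [depth=2]
Event 18 (EXEC): [IRQ2] PC=3: IRET -> resume IRQ0 at PC=1 (depth now 1) [depth=1]
Event 19 (EXEC): [IRQ0] PC=1: INC 1 -> ACC=7 [depth=1]
Event 20 (EXEC): [IRQ0] PC=2: INC 4 -> ACC=11 [depth=1]
Event 21 (EXEC): [IRQ0] PC=3: IRET -> resume MAIN at PC=1 (depth now 0) [depth=0]
Event 22 (EXEC): [MAIN] PC=1: DEC 4 -> ACC=7 [depth=0]
Event 23 (EXEC): [MAIN] PC=2: DEC 2 -> ACC=5 [depth=0]
Event 24 (EXEC): [MAIN] PC=3: NOP [depth=0]
Event 25 (INT 0): INT 0 arrives: push (MAIN, PC=4), enter IRQ0 at PC=0 (depth now 1) [depth=1]
Event 26 (EXEC): [IRQ0] PC=0: DEC 2 -> ACC=3 [depth=1]
Event 27 (EXEC): [IRQ0] PC=1: INC 1 -> ACC=4 [depth=1]
Event 28 (EXEC): [IRQ0] PC=2: INC 4 -> ACC=8 [depth=1]
Event 29 (EXEC): [IRQ0] PC=3: IRET -> resume MAIN at PC=4 (depth now 0) [depth=0]
Event 30 (EXEC): [MAIN] PC=4: NOP [depth=0]
Event 31 (EXEC): [MAIN] PC=5: HALT [depth=0]
Max depth observed: 2

Answer: 2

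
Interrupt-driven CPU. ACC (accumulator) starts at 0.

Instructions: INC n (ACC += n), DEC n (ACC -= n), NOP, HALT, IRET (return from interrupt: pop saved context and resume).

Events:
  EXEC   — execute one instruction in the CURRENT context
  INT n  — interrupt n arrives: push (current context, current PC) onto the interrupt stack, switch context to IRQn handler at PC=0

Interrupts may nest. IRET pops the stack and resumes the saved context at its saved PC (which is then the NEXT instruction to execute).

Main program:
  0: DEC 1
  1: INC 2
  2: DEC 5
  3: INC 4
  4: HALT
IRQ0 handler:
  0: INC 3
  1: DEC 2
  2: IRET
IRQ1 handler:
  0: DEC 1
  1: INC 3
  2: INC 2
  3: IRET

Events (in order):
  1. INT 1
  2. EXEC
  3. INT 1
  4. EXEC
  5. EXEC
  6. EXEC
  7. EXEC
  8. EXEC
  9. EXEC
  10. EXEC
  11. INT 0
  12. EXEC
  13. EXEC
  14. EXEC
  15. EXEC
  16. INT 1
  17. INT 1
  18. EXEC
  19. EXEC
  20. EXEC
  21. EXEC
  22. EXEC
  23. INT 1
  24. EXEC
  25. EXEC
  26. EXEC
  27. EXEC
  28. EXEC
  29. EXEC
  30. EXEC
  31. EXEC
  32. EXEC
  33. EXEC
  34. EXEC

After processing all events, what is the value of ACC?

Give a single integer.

Event 1 (INT 1): INT 1 arrives: push (MAIN, PC=0), enter IRQ1 at PC=0 (depth now 1)
Event 2 (EXEC): [IRQ1] PC=0: DEC 1 -> ACC=-1
Event 3 (INT 1): INT 1 arrives: push (IRQ1, PC=1), enter IRQ1 at PC=0 (depth now 2)
Event 4 (EXEC): [IRQ1] PC=0: DEC 1 -> ACC=-2
Event 5 (EXEC): [IRQ1] PC=1: INC 3 -> ACC=1
Event 6 (EXEC): [IRQ1] PC=2: INC 2 -> ACC=3
Event 7 (EXEC): [IRQ1] PC=3: IRET -> resume IRQ1 at PC=1 (depth now 1)
Event 8 (EXEC): [IRQ1] PC=1: INC 3 -> ACC=6
Event 9 (EXEC): [IRQ1] PC=2: INC 2 -> ACC=8
Event 10 (EXEC): [IRQ1] PC=3: IRET -> resume MAIN at PC=0 (depth now 0)
Event 11 (INT 0): INT 0 arrives: push (MAIN, PC=0), enter IRQ0 at PC=0 (depth now 1)
Event 12 (EXEC): [IRQ0] PC=0: INC 3 -> ACC=11
Event 13 (EXEC): [IRQ0] PC=1: DEC 2 -> ACC=9
Event 14 (EXEC): [IRQ0] PC=2: IRET -> resume MAIN at PC=0 (depth now 0)
Event 15 (EXEC): [MAIN] PC=0: DEC 1 -> ACC=8
Event 16 (INT 1): INT 1 arrives: push (MAIN, PC=1), enter IRQ1 at PC=0 (depth now 1)
Event 17 (INT 1): INT 1 arrives: push (IRQ1, PC=0), enter IRQ1 at PC=0 (depth now 2)
Event 18 (EXEC): [IRQ1] PC=0: DEC 1 -> ACC=7
Event 19 (EXEC): [IRQ1] PC=1: INC 3 -> ACC=10
Event 20 (EXEC): [IRQ1] PC=2: INC 2 -> ACC=12
Event 21 (EXEC): [IRQ1] PC=3: IRET -> resume IRQ1 at PC=0 (depth now 1)
Event 22 (EXEC): [IRQ1] PC=0: DEC 1 -> ACC=11
Event 23 (INT 1): INT 1 arrives: push (IRQ1, PC=1), enter IRQ1 at PC=0 (depth now 2)
Event 24 (EXEC): [IRQ1] PC=0: DEC 1 -> ACC=10
Event 25 (EXEC): [IRQ1] PC=1: INC 3 -> ACC=13
Event 26 (EXEC): [IRQ1] PC=2: INC 2 -> ACC=15
Event 27 (EXEC): [IRQ1] PC=3: IRET -> resume IRQ1 at PC=1 (depth now 1)
Event 28 (EXEC): [IRQ1] PC=1: INC 3 -> ACC=18
Event 29 (EXEC): [IRQ1] PC=2: INC 2 -> ACC=20
Event 30 (EXEC): [IRQ1] PC=3: IRET -> resume MAIN at PC=1 (depth now 0)
Event 31 (EXEC): [MAIN] PC=1: INC 2 -> ACC=22
Event 32 (EXEC): [MAIN] PC=2: DEC 5 -> ACC=17
Event 33 (EXEC): [MAIN] PC=3: INC 4 -> ACC=21
Event 34 (EXEC): [MAIN] PC=4: HALT

Answer: 21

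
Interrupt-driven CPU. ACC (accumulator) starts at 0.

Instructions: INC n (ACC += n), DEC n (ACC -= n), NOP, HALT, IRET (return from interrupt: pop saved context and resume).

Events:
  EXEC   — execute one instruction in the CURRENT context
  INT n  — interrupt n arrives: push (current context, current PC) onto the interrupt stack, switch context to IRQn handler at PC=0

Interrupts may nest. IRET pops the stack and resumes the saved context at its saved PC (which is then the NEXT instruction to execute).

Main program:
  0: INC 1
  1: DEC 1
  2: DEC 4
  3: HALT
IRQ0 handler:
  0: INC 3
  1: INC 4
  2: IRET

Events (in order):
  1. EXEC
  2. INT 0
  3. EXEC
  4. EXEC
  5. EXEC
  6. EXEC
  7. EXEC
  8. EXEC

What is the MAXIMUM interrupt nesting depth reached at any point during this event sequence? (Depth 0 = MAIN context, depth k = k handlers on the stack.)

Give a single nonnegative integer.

Answer: 1

Derivation:
Event 1 (EXEC): [MAIN] PC=0: INC 1 -> ACC=1 [depth=0]
Event 2 (INT 0): INT 0 arrives: push (MAIN, PC=1), enter IRQ0 at PC=0 (depth now 1) [depth=1]
Event 3 (EXEC): [IRQ0] PC=0: INC 3 -> ACC=4 [depth=1]
Event 4 (EXEC): [IRQ0] PC=1: INC 4 -> ACC=8 [depth=1]
Event 5 (EXEC): [IRQ0] PC=2: IRET -> resume MAIN at PC=1 (depth now 0) [depth=0]
Event 6 (EXEC): [MAIN] PC=1: DEC 1 -> ACC=7 [depth=0]
Event 7 (EXEC): [MAIN] PC=2: DEC 4 -> ACC=3 [depth=0]
Event 8 (EXEC): [MAIN] PC=3: HALT [depth=0]
Max depth observed: 1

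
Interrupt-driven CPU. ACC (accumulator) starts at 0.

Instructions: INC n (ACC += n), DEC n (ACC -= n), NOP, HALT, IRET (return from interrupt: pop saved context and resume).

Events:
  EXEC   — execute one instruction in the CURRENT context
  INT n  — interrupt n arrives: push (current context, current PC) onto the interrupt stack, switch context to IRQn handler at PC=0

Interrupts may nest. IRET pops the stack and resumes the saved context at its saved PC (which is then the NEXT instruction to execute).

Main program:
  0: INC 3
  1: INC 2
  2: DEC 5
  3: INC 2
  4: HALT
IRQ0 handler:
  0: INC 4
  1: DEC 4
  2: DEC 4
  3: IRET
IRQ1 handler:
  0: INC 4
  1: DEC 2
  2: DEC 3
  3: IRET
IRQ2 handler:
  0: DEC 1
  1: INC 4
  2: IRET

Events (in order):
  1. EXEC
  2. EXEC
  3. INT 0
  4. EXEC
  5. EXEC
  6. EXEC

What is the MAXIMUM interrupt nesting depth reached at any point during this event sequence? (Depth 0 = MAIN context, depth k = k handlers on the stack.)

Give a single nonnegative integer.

Event 1 (EXEC): [MAIN] PC=0: INC 3 -> ACC=3 [depth=0]
Event 2 (EXEC): [MAIN] PC=1: INC 2 -> ACC=5 [depth=0]
Event 3 (INT 0): INT 0 arrives: push (MAIN, PC=2), enter IRQ0 at PC=0 (depth now 1) [depth=1]
Event 4 (EXEC): [IRQ0] PC=0: INC 4 -> ACC=9 [depth=1]
Event 5 (EXEC): [IRQ0] PC=1: DEC 4 -> ACC=5 [depth=1]
Event 6 (EXEC): [IRQ0] PC=2: DEC 4 -> ACC=1 [depth=1]
Max depth observed: 1

Answer: 1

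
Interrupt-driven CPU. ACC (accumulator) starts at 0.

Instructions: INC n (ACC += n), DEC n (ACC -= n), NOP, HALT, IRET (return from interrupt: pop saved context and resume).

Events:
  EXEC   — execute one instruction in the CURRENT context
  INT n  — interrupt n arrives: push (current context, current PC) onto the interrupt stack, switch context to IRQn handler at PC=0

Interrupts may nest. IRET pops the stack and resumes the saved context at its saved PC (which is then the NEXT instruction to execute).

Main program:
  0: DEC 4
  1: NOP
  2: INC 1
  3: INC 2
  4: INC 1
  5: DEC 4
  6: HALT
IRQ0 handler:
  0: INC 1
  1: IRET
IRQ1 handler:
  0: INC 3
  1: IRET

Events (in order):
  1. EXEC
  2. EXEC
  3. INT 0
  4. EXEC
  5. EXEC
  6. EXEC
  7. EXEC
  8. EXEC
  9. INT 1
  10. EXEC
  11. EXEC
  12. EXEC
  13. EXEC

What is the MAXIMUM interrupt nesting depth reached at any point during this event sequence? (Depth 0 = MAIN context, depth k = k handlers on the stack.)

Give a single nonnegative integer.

Answer: 1

Derivation:
Event 1 (EXEC): [MAIN] PC=0: DEC 4 -> ACC=-4 [depth=0]
Event 2 (EXEC): [MAIN] PC=1: NOP [depth=0]
Event 3 (INT 0): INT 0 arrives: push (MAIN, PC=2), enter IRQ0 at PC=0 (depth now 1) [depth=1]
Event 4 (EXEC): [IRQ0] PC=0: INC 1 -> ACC=-3 [depth=1]
Event 5 (EXEC): [IRQ0] PC=1: IRET -> resume MAIN at PC=2 (depth now 0) [depth=0]
Event 6 (EXEC): [MAIN] PC=2: INC 1 -> ACC=-2 [depth=0]
Event 7 (EXEC): [MAIN] PC=3: INC 2 -> ACC=0 [depth=0]
Event 8 (EXEC): [MAIN] PC=4: INC 1 -> ACC=1 [depth=0]
Event 9 (INT 1): INT 1 arrives: push (MAIN, PC=5), enter IRQ1 at PC=0 (depth now 1) [depth=1]
Event 10 (EXEC): [IRQ1] PC=0: INC 3 -> ACC=4 [depth=1]
Event 11 (EXEC): [IRQ1] PC=1: IRET -> resume MAIN at PC=5 (depth now 0) [depth=0]
Event 12 (EXEC): [MAIN] PC=5: DEC 4 -> ACC=0 [depth=0]
Event 13 (EXEC): [MAIN] PC=6: HALT [depth=0]
Max depth observed: 1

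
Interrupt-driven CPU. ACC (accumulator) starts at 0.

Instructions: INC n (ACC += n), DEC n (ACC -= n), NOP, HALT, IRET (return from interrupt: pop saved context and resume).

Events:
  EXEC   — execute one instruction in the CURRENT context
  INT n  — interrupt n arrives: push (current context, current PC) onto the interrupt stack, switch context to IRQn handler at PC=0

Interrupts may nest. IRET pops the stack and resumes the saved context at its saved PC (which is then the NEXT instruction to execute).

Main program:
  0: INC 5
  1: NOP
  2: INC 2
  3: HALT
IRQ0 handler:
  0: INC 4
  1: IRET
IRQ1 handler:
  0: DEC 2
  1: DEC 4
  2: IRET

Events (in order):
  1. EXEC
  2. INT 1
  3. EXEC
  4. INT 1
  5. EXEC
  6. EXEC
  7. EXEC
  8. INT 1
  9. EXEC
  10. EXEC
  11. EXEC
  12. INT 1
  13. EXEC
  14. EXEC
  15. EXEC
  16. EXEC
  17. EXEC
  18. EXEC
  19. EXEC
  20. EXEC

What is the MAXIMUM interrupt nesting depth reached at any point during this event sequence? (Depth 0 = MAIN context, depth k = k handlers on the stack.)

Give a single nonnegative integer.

Answer: 2

Derivation:
Event 1 (EXEC): [MAIN] PC=0: INC 5 -> ACC=5 [depth=0]
Event 2 (INT 1): INT 1 arrives: push (MAIN, PC=1), enter IRQ1 at PC=0 (depth now 1) [depth=1]
Event 3 (EXEC): [IRQ1] PC=0: DEC 2 -> ACC=3 [depth=1]
Event 4 (INT 1): INT 1 arrives: push (IRQ1, PC=1), enter IRQ1 at PC=0 (depth now 2) [depth=2]
Event 5 (EXEC): [IRQ1] PC=0: DEC 2 -> ACC=1 [depth=2]
Event 6 (EXEC): [IRQ1] PC=1: DEC 4 -> ACC=-3 [depth=2]
Event 7 (EXEC): [IRQ1] PC=2: IRET -> resume IRQ1 at PC=1 (depth now 1) [depth=1]
Event 8 (INT 1): INT 1 arrives: push (IRQ1, PC=1), enter IRQ1 at PC=0 (depth now 2) [depth=2]
Event 9 (EXEC): [IRQ1] PC=0: DEC 2 -> ACC=-5 [depth=2]
Event 10 (EXEC): [IRQ1] PC=1: DEC 4 -> ACC=-9 [depth=2]
Event 11 (EXEC): [IRQ1] PC=2: IRET -> resume IRQ1 at PC=1 (depth now 1) [depth=1]
Event 12 (INT 1): INT 1 arrives: push (IRQ1, PC=1), enter IRQ1 at PC=0 (depth now 2) [depth=2]
Event 13 (EXEC): [IRQ1] PC=0: DEC 2 -> ACC=-11 [depth=2]
Event 14 (EXEC): [IRQ1] PC=1: DEC 4 -> ACC=-15 [depth=2]
Event 15 (EXEC): [IRQ1] PC=2: IRET -> resume IRQ1 at PC=1 (depth now 1) [depth=1]
Event 16 (EXEC): [IRQ1] PC=1: DEC 4 -> ACC=-19 [depth=1]
Event 17 (EXEC): [IRQ1] PC=2: IRET -> resume MAIN at PC=1 (depth now 0) [depth=0]
Event 18 (EXEC): [MAIN] PC=1: NOP [depth=0]
Event 19 (EXEC): [MAIN] PC=2: INC 2 -> ACC=-17 [depth=0]
Event 20 (EXEC): [MAIN] PC=3: HALT [depth=0]
Max depth observed: 2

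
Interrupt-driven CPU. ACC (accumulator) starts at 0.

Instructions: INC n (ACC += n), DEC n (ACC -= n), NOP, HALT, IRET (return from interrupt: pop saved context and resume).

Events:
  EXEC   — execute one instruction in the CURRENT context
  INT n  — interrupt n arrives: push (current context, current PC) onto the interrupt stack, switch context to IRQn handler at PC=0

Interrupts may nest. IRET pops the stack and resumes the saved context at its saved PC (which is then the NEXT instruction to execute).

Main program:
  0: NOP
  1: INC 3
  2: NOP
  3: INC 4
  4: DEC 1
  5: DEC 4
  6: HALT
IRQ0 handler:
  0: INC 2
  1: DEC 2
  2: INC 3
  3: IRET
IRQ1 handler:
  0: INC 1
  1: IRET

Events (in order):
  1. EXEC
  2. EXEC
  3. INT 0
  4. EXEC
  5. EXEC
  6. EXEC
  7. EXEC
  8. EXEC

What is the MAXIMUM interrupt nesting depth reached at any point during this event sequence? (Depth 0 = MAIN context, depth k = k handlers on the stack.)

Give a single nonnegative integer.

Event 1 (EXEC): [MAIN] PC=0: NOP [depth=0]
Event 2 (EXEC): [MAIN] PC=1: INC 3 -> ACC=3 [depth=0]
Event 3 (INT 0): INT 0 arrives: push (MAIN, PC=2), enter IRQ0 at PC=0 (depth now 1) [depth=1]
Event 4 (EXEC): [IRQ0] PC=0: INC 2 -> ACC=5 [depth=1]
Event 5 (EXEC): [IRQ0] PC=1: DEC 2 -> ACC=3 [depth=1]
Event 6 (EXEC): [IRQ0] PC=2: INC 3 -> ACC=6 [depth=1]
Event 7 (EXEC): [IRQ0] PC=3: IRET -> resume MAIN at PC=2 (depth now 0) [depth=0]
Event 8 (EXEC): [MAIN] PC=2: NOP [depth=0]
Max depth observed: 1

Answer: 1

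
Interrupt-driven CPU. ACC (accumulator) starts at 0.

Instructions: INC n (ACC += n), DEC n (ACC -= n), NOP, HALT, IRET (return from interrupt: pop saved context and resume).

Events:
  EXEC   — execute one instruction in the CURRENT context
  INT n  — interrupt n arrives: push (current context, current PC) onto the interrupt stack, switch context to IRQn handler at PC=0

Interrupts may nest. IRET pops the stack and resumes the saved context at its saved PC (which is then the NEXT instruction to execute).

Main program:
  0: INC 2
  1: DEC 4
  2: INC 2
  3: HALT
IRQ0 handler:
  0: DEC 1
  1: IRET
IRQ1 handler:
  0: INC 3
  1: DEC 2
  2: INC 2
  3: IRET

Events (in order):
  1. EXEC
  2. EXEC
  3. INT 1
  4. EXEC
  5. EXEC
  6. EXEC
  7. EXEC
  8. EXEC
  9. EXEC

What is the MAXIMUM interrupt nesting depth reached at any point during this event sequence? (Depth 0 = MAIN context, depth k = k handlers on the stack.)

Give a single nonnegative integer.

Answer: 1

Derivation:
Event 1 (EXEC): [MAIN] PC=0: INC 2 -> ACC=2 [depth=0]
Event 2 (EXEC): [MAIN] PC=1: DEC 4 -> ACC=-2 [depth=0]
Event 3 (INT 1): INT 1 arrives: push (MAIN, PC=2), enter IRQ1 at PC=0 (depth now 1) [depth=1]
Event 4 (EXEC): [IRQ1] PC=0: INC 3 -> ACC=1 [depth=1]
Event 5 (EXEC): [IRQ1] PC=1: DEC 2 -> ACC=-1 [depth=1]
Event 6 (EXEC): [IRQ1] PC=2: INC 2 -> ACC=1 [depth=1]
Event 7 (EXEC): [IRQ1] PC=3: IRET -> resume MAIN at PC=2 (depth now 0) [depth=0]
Event 8 (EXEC): [MAIN] PC=2: INC 2 -> ACC=3 [depth=0]
Event 9 (EXEC): [MAIN] PC=3: HALT [depth=0]
Max depth observed: 1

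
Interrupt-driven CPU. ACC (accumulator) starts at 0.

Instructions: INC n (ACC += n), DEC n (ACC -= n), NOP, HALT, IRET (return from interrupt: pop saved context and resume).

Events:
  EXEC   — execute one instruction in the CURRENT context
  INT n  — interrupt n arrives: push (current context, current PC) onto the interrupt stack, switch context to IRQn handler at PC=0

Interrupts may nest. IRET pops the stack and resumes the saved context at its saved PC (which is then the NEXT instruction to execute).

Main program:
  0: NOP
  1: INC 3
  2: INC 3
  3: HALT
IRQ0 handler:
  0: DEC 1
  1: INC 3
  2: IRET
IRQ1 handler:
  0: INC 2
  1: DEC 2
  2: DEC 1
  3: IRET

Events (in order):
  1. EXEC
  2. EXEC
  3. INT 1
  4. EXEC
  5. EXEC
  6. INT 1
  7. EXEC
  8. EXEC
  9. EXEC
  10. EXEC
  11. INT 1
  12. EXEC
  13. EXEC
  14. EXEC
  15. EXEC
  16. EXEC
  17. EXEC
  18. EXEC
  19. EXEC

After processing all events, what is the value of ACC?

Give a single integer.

Answer: 3

Derivation:
Event 1 (EXEC): [MAIN] PC=0: NOP
Event 2 (EXEC): [MAIN] PC=1: INC 3 -> ACC=3
Event 3 (INT 1): INT 1 arrives: push (MAIN, PC=2), enter IRQ1 at PC=0 (depth now 1)
Event 4 (EXEC): [IRQ1] PC=0: INC 2 -> ACC=5
Event 5 (EXEC): [IRQ1] PC=1: DEC 2 -> ACC=3
Event 6 (INT 1): INT 1 arrives: push (IRQ1, PC=2), enter IRQ1 at PC=0 (depth now 2)
Event 7 (EXEC): [IRQ1] PC=0: INC 2 -> ACC=5
Event 8 (EXEC): [IRQ1] PC=1: DEC 2 -> ACC=3
Event 9 (EXEC): [IRQ1] PC=2: DEC 1 -> ACC=2
Event 10 (EXEC): [IRQ1] PC=3: IRET -> resume IRQ1 at PC=2 (depth now 1)
Event 11 (INT 1): INT 1 arrives: push (IRQ1, PC=2), enter IRQ1 at PC=0 (depth now 2)
Event 12 (EXEC): [IRQ1] PC=0: INC 2 -> ACC=4
Event 13 (EXEC): [IRQ1] PC=1: DEC 2 -> ACC=2
Event 14 (EXEC): [IRQ1] PC=2: DEC 1 -> ACC=1
Event 15 (EXEC): [IRQ1] PC=3: IRET -> resume IRQ1 at PC=2 (depth now 1)
Event 16 (EXEC): [IRQ1] PC=2: DEC 1 -> ACC=0
Event 17 (EXEC): [IRQ1] PC=3: IRET -> resume MAIN at PC=2 (depth now 0)
Event 18 (EXEC): [MAIN] PC=2: INC 3 -> ACC=3
Event 19 (EXEC): [MAIN] PC=3: HALT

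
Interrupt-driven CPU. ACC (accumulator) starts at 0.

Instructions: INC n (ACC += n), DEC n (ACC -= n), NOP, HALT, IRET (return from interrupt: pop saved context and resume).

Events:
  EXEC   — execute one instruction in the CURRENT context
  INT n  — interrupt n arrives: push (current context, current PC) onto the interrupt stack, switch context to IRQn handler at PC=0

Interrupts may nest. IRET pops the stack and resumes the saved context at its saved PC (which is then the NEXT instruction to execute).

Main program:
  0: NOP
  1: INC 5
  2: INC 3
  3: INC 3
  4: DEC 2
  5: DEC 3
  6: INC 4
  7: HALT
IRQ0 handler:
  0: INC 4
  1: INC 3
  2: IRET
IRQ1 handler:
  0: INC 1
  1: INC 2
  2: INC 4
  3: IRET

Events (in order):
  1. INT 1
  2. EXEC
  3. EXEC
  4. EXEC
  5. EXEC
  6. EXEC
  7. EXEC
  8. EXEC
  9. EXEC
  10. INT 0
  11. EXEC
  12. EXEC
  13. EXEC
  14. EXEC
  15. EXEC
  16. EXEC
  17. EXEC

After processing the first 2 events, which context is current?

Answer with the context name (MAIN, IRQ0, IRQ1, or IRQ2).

Event 1 (INT 1): INT 1 arrives: push (MAIN, PC=0), enter IRQ1 at PC=0 (depth now 1)
Event 2 (EXEC): [IRQ1] PC=0: INC 1 -> ACC=1

Answer: IRQ1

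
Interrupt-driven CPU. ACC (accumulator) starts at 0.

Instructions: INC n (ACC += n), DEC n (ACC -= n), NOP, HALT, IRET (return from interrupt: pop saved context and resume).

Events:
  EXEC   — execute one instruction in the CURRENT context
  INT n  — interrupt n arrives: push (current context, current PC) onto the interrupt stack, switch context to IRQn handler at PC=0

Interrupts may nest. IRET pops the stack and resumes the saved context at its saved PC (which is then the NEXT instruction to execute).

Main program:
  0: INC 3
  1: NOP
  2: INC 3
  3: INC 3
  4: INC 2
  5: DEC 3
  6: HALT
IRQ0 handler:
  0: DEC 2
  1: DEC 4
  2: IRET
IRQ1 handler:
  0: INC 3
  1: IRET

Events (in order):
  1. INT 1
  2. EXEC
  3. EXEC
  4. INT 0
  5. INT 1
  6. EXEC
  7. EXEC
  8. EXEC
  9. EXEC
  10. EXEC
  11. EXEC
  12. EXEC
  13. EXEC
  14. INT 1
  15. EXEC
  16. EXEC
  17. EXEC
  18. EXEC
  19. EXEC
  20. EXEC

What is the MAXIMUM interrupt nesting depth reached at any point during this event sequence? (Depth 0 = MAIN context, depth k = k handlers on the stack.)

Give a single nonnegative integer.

Event 1 (INT 1): INT 1 arrives: push (MAIN, PC=0), enter IRQ1 at PC=0 (depth now 1) [depth=1]
Event 2 (EXEC): [IRQ1] PC=0: INC 3 -> ACC=3 [depth=1]
Event 3 (EXEC): [IRQ1] PC=1: IRET -> resume MAIN at PC=0 (depth now 0) [depth=0]
Event 4 (INT 0): INT 0 arrives: push (MAIN, PC=0), enter IRQ0 at PC=0 (depth now 1) [depth=1]
Event 5 (INT 1): INT 1 arrives: push (IRQ0, PC=0), enter IRQ1 at PC=0 (depth now 2) [depth=2]
Event 6 (EXEC): [IRQ1] PC=0: INC 3 -> ACC=6 [depth=2]
Event 7 (EXEC): [IRQ1] PC=1: IRET -> resume IRQ0 at PC=0 (depth now 1) [depth=1]
Event 8 (EXEC): [IRQ0] PC=0: DEC 2 -> ACC=4 [depth=1]
Event 9 (EXEC): [IRQ0] PC=1: DEC 4 -> ACC=0 [depth=1]
Event 10 (EXEC): [IRQ0] PC=2: IRET -> resume MAIN at PC=0 (depth now 0) [depth=0]
Event 11 (EXEC): [MAIN] PC=0: INC 3 -> ACC=3 [depth=0]
Event 12 (EXEC): [MAIN] PC=1: NOP [depth=0]
Event 13 (EXEC): [MAIN] PC=2: INC 3 -> ACC=6 [depth=0]
Event 14 (INT 1): INT 1 arrives: push (MAIN, PC=3), enter IRQ1 at PC=0 (depth now 1) [depth=1]
Event 15 (EXEC): [IRQ1] PC=0: INC 3 -> ACC=9 [depth=1]
Event 16 (EXEC): [IRQ1] PC=1: IRET -> resume MAIN at PC=3 (depth now 0) [depth=0]
Event 17 (EXEC): [MAIN] PC=3: INC 3 -> ACC=12 [depth=0]
Event 18 (EXEC): [MAIN] PC=4: INC 2 -> ACC=14 [depth=0]
Event 19 (EXEC): [MAIN] PC=5: DEC 3 -> ACC=11 [depth=0]
Event 20 (EXEC): [MAIN] PC=6: HALT [depth=0]
Max depth observed: 2

Answer: 2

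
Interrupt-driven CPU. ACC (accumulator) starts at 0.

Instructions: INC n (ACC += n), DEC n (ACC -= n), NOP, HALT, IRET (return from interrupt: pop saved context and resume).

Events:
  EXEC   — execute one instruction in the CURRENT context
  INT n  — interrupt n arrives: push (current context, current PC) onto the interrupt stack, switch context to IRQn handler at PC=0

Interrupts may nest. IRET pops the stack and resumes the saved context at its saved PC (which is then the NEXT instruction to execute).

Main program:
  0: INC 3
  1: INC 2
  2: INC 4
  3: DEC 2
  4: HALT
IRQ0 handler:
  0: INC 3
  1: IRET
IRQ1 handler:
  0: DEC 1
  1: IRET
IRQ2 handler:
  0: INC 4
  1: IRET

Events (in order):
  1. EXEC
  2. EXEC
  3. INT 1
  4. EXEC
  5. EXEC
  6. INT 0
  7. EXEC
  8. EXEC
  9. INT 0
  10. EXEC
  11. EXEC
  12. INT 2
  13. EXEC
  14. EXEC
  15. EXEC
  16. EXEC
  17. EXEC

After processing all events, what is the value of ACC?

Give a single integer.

Event 1 (EXEC): [MAIN] PC=0: INC 3 -> ACC=3
Event 2 (EXEC): [MAIN] PC=1: INC 2 -> ACC=5
Event 3 (INT 1): INT 1 arrives: push (MAIN, PC=2), enter IRQ1 at PC=0 (depth now 1)
Event 4 (EXEC): [IRQ1] PC=0: DEC 1 -> ACC=4
Event 5 (EXEC): [IRQ1] PC=1: IRET -> resume MAIN at PC=2 (depth now 0)
Event 6 (INT 0): INT 0 arrives: push (MAIN, PC=2), enter IRQ0 at PC=0 (depth now 1)
Event 7 (EXEC): [IRQ0] PC=0: INC 3 -> ACC=7
Event 8 (EXEC): [IRQ0] PC=1: IRET -> resume MAIN at PC=2 (depth now 0)
Event 9 (INT 0): INT 0 arrives: push (MAIN, PC=2), enter IRQ0 at PC=0 (depth now 1)
Event 10 (EXEC): [IRQ0] PC=0: INC 3 -> ACC=10
Event 11 (EXEC): [IRQ0] PC=1: IRET -> resume MAIN at PC=2 (depth now 0)
Event 12 (INT 2): INT 2 arrives: push (MAIN, PC=2), enter IRQ2 at PC=0 (depth now 1)
Event 13 (EXEC): [IRQ2] PC=0: INC 4 -> ACC=14
Event 14 (EXEC): [IRQ2] PC=1: IRET -> resume MAIN at PC=2 (depth now 0)
Event 15 (EXEC): [MAIN] PC=2: INC 4 -> ACC=18
Event 16 (EXEC): [MAIN] PC=3: DEC 2 -> ACC=16
Event 17 (EXEC): [MAIN] PC=4: HALT

Answer: 16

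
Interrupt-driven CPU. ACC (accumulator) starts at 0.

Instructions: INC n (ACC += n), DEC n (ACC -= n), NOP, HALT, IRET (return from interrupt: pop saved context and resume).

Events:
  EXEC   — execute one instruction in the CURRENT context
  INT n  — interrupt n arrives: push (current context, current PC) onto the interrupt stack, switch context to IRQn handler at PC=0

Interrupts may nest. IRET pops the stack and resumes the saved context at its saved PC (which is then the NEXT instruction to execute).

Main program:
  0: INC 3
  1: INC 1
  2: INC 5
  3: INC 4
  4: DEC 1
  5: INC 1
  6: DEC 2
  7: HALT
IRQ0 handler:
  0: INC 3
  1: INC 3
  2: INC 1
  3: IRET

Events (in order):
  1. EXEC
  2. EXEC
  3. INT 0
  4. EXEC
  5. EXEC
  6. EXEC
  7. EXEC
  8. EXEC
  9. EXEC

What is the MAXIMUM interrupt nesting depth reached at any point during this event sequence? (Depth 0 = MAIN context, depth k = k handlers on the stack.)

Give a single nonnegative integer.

Answer: 1

Derivation:
Event 1 (EXEC): [MAIN] PC=0: INC 3 -> ACC=3 [depth=0]
Event 2 (EXEC): [MAIN] PC=1: INC 1 -> ACC=4 [depth=0]
Event 3 (INT 0): INT 0 arrives: push (MAIN, PC=2), enter IRQ0 at PC=0 (depth now 1) [depth=1]
Event 4 (EXEC): [IRQ0] PC=0: INC 3 -> ACC=7 [depth=1]
Event 5 (EXEC): [IRQ0] PC=1: INC 3 -> ACC=10 [depth=1]
Event 6 (EXEC): [IRQ0] PC=2: INC 1 -> ACC=11 [depth=1]
Event 7 (EXEC): [IRQ0] PC=3: IRET -> resume MAIN at PC=2 (depth now 0) [depth=0]
Event 8 (EXEC): [MAIN] PC=2: INC 5 -> ACC=16 [depth=0]
Event 9 (EXEC): [MAIN] PC=3: INC 4 -> ACC=20 [depth=0]
Max depth observed: 1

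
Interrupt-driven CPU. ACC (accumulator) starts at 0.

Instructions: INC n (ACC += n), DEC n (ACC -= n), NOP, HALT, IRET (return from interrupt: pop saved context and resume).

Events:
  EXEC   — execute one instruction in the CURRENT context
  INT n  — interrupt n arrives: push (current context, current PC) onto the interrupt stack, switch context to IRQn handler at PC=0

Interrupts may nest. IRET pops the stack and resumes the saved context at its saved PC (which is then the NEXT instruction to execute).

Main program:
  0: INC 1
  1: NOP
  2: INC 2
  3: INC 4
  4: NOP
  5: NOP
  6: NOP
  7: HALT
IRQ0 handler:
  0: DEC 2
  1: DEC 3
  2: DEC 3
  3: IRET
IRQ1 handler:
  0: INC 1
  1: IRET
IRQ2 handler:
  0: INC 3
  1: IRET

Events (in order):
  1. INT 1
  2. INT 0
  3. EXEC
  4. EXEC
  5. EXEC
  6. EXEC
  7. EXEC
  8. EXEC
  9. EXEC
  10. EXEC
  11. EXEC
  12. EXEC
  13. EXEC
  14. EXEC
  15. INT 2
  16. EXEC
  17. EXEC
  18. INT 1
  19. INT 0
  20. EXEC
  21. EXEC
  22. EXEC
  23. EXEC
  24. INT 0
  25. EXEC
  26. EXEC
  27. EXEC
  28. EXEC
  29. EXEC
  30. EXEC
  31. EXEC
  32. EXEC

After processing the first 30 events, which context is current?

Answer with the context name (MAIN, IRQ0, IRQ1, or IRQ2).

Event 1 (INT 1): INT 1 arrives: push (MAIN, PC=0), enter IRQ1 at PC=0 (depth now 1)
Event 2 (INT 0): INT 0 arrives: push (IRQ1, PC=0), enter IRQ0 at PC=0 (depth now 2)
Event 3 (EXEC): [IRQ0] PC=0: DEC 2 -> ACC=-2
Event 4 (EXEC): [IRQ0] PC=1: DEC 3 -> ACC=-5
Event 5 (EXEC): [IRQ0] PC=2: DEC 3 -> ACC=-8
Event 6 (EXEC): [IRQ0] PC=3: IRET -> resume IRQ1 at PC=0 (depth now 1)
Event 7 (EXEC): [IRQ1] PC=0: INC 1 -> ACC=-7
Event 8 (EXEC): [IRQ1] PC=1: IRET -> resume MAIN at PC=0 (depth now 0)
Event 9 (EXEC): [MAIN] PC=0: INC 1 -> ACC=-6
Event 10 (EXEC): [MAIN] PC=1: NOP
Event 11 (EXEC): [MAIN] PC=2: INC 2 -> ACC=-4
Event 12 (EXEC): [MAIN] PC=3: INC 4 -> ACC=0
Event 13 (EXEC): [MAIN] PC=4: NOP
Event 14 (EXEC): [MAIN] PC=5: NOP
Event 15 (INT 2): INT 2 arrives: push (MAIN, PC=6), enter IRQ2 at PC=0 (depth now 1)
Event 16 (EXEC): [IRQ2] PC=0: INC 3 -> ACC=3
Event 17 (EXEC): [IRQ2] PC=1: IRET -> resume MAIN at PC=6 (depth now 0)
Event 18 (INT 1): INT 1 arrives: push (MAIN, PC=6), enter IRQ1 at PC=0 (depth now 1)
Event 19 (INT 0): INT 0 arrives: push (IRQ1, PC=0), enter IRQ0 at PC=0 (depth now 2)
Event 20 (EXEC): [IRQ0] PC=0: DEC 2 -> ACC=1
Event 21 (EXEC): [IRQ0] PC=1: DEC 3 -> ACC=-2
Event 22 (EXEC): [IRQ0] PC=2: DEC 3 -> ACC=-5
Event 23 (EXEC): [IRQ0] PC=3: IRET -> resume IRQ1 at PC=0 (depth now 1)
Event 24 (INT 0): INT 0 arrives: push (IRQ1, PC=0), enter IRQ0 at PC=0 (depth now 2)
Event 25 (EXEC): [IRQ0] PC=0: DEC 2 -> ACC=-7
Event 26 (EXEC): [IRQ0] PC=1: DEC 3 -> ACC=-10
Event 27 (EXEC): [IRQ0] PC=2: DEC 3 -> ACC=-13
Event 28 (EXEC): [IRQ0] PC=3: IRET -> resume IRQ1 at PC=0 (depth now 1)
Event 29 (EXEC): [IRQ1] PC=0: INC 1 -> ACC=-12
Event 30 (EXEC): [IRQ1] PC=1: IRET -> resume MAIN at PC=6 (depth now 0)

Answer: MAIN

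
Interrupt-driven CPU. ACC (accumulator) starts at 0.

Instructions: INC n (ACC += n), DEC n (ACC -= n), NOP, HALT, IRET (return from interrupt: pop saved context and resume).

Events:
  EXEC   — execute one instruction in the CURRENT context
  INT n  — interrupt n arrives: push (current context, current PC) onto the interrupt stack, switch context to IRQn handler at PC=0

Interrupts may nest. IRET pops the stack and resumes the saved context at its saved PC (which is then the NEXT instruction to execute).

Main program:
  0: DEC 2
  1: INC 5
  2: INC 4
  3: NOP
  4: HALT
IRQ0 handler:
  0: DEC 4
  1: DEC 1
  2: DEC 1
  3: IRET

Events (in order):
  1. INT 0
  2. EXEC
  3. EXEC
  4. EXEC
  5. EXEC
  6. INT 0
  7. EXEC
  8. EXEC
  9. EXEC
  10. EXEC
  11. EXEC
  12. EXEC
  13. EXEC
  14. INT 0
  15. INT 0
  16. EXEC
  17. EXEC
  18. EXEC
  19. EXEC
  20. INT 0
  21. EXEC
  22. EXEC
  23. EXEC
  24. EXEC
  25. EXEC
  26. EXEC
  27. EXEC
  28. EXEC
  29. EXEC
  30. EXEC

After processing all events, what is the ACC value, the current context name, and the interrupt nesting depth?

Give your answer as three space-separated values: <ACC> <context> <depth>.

Event 1 (INT 0): INT 0 arrives: push (MAIN, PC=0), enter IRQ0 at PC=0 (depth now 1)
Event 2 (EXEC): [IRQ0] PC=0: DEC 4 -> ACC=-4
Event 3 (EXEC): [IRQ0] PC=1: DEC 1 -> ACC=-5
Event 4 (EXEC): [IRQ0] PC=2: DEC 1 -> ACC=-6
Event 5 (EXEC): [IRQ0] PC=3: IRET -> resume MAIN at PC=0 (depth now 0)
Event 6 (INT 0): INT 0 arrives: push (MAIN, PC=0), enter IRQ0 at PC=0 (depth now 1)
Event 7 (EXEC): [IRQ0] PC=0: DEC 4 -> ACC=-10
Event 8 (EXEC): [IRQ0] PC=1: DEC 1 -> ACC=-11
Event 9 (EXEC): [IRQ0] PC=2: DEC 1 -> ACC=-12
Event 10 (EXEC): [IRQ0] PC=3: IRET -> resume MAIN at PC=0 (depth now 0)
Event 11 (EXEC): [MAIN] PC=0: DEC 2 -> ACC=-14
Event 12 (EXEC): [MAIN] PC=1: INC 5 -> ACC=-9
Event 13 (EXEC): [MAIN] PC=2: INC 4 -> ACC=-5
Event 14 (INT 0): INT 0 arrives: push (MAIN, PC=3), enter IRQ0 at PC=0 (depth now 1)
Event 15 (INT 0): INT 0 arrives: push (IRQ0, PC=0), enter IRQ0 at PC=0 (depth now 2)
Event 16 (EXEC): [IRQ0] PC=0: DEC 4 -> ACC=-9
Event 17 (EXEC): [IRQ0] PC=1: DEC 1 -> ACC=-10
Event 18 (EXEC): [IRQ0] PC=2: DEC 1 -> ACC=-11
Event 19 (EXEC): [IRQ0] PC=3: IRET -> resume IRQ0 at PC=0 (depth now 1)
Event 20 (INT 0): INT 0 arrives: push (IRQ0, PC=0), enter IRQ0 at PC=0 (depth now 2)
Event 21 (EXEC): [IRQ0] PC=0: DEC 4 -> ACC=-15
Event 22 (EXEC): [IRQ0] PC=1: DEC 1 -> ACC=-16
Event 23 (EXEC): [IRQ0] PC=2: DEC 1 -> ACC=-17
Event 24 (EXEC): [IRQ0] PC=3: IRET -> resume IRQ0 at PC=0 (depth now 1)
Event 25 (EXEC): [IRQ0] PC=0: DEC 4 -> ACC=-21
Event 26 (EXEC): [IRQ0] PC=1: DEC 1 -> ACC=-22
Event 27 (EXEC): [IRQ0] PC=2: DEC 1 -> ACC=-23
Event 28 (EXEC): [IRQ0] PC=3: IRET -> resume MAIN at PC=3 (depth now 0)
Event 29 (EXEC): [MAIN] PC=3: NOP
Event 30 (EXEC): [MAIN] PC=4: HALT

Answer: -23 MAIN 0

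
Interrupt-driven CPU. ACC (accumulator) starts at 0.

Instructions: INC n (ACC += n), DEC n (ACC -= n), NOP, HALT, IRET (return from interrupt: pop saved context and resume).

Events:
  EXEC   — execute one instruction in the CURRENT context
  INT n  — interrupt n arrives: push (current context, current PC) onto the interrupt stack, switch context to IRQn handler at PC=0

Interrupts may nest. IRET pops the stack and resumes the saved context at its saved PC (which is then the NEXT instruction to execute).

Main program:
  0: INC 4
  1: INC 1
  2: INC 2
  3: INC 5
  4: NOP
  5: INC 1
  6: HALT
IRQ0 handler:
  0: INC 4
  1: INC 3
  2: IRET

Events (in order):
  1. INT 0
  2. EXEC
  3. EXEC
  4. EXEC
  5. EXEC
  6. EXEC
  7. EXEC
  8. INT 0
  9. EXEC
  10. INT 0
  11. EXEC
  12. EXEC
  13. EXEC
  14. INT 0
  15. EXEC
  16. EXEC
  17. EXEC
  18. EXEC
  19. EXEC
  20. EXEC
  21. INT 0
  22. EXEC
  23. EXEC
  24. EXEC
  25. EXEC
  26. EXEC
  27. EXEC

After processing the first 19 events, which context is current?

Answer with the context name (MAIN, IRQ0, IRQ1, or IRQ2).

Event 1 (INT 0): INT 0 arrives: push (MAIN, PC=0), enter IRQ0 at PC=0 (depth now 1)
Event 2 (EXEC): [IRQ0] PC=0: INC 4 -> ACC=4
Event 3 (EXEC): [IRQ0] PC=1: INC 3 -> ACC=7
Event 4 (EXEC): [IRQ0] PC=2: IRET -> resume MAIN at PC=0 (depth now 0)
Event 5 (EXEC): [MAIN] PC=0: INC 4 -> ACC=11
Event 6 (EXEC): [MAIN] PC=1: INC 1 -> ACC=12
Event 7 (EXEC): [MAIN] PC=2: INC 2 -> ACC=14
Event 8 (INT 0): INT 0 arrives: push (MAIN, PC=3), enter IRQ0 at PC=0 (depth now 1)
Event 9 (EXEC): [IRQ0] PC=0: INC 4 -> ACC=18
Event 10 (INT 0): INT 0 arrives: push (IRQ0, PC=1), enter IRQ0 at PC=0 (depth now 2)
Event 11 (EXEC): [IRQ0] PC=0: INC 4 -> ACC=22
Event 12 (EXEC): [IRQ0] PC=1: INC 3 -> ACC=25
Event 13 (EXEC): [IRQ0] PC=2: IRET -> resume IRQ0 at PC=1 (depth now 1)
Event 14 (INT 0): INT 0 arrives: push (IRQ0, PC=1), enter IRQ0 at PC=0 (depth now 2)
Event 15 (EXEC): [IRQ0] PC=0: INC 4 -> ACC=29
Event 16 (EXEC): [IRQ0] PC=1: INC 3 -> ACC=32
Event 17 (EXEC): [IRQ0] PC=2: IRET -> resume IRQ0 at PC=1 (depth now 1)
Event 18 (EXEC): [IRQ0] PC=1: INC 3 -> ACC=35
Event 19 (EXEC): [IRQ0] PC=2: IRET -> resume MAIN at PC=3 (depth now 0)

Answer: MAIN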